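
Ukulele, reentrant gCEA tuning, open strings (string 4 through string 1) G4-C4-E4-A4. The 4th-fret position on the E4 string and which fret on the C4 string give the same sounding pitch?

8

Fret 4 on E4 is MIDI 64 + 4 = 68 (G#4). On the C4 string (open MIDI 60), that pitch is 68 − 60 = fret 8.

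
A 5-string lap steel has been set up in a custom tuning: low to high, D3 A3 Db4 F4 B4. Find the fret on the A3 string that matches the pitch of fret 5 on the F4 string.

13

Fret 5 on F4 is MIDI 65 + 5 = 70 (Bb4). On the A3 string (open MIDI 57), that pitch is 70 − 57 = fret 13.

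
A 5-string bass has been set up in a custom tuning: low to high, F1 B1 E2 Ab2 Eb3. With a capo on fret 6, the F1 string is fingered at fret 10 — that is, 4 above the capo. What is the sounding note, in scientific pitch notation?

The capo raises the open F1 by 6 semitones to B1; fretting 4 more gives F1 + 6 + 4 = F1 + 10 semitones = Eb2.

Eb2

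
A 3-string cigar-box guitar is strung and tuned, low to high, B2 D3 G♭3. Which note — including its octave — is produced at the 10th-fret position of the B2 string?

B2 is MIDI 47. Adding 10 gives 57, which is A3.

A3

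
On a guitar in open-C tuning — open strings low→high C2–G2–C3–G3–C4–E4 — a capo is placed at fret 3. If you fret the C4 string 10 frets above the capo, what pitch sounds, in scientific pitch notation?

C#5

The capo raises the open C4 by 3 semitones to D#4; fretting 10 more gives C4 + 3 + 10 = C4 + 13 semitones = C#5.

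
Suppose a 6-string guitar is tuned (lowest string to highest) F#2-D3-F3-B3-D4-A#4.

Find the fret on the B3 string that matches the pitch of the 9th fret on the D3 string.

Fret 9 on D3 is MIDI 50 + 9 = 59 (B3). On the B3 string (open MIDI 59), that pitch is 59 − 59 = fret 0.

0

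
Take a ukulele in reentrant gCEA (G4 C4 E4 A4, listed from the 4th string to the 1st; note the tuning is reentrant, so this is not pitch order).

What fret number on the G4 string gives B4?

B4 is 4 semitones above the open G4 (G–G#–A–A#–B), so it sits at fret 4.

4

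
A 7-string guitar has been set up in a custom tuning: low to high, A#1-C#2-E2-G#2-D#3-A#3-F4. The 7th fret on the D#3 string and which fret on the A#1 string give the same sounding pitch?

24

D#3 at fret 7 is D#3 + 7 semitones = A#3.
The open A#1 string is 17 semitones below the open D#3, so the same pitch on the A#1 string lies at fret 7 + 17 = 24.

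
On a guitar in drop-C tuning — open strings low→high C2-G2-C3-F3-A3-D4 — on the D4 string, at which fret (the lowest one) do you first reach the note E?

2

From D4, count semitones up the chromatic scale until reaching E: D–D#–E — 2 steps.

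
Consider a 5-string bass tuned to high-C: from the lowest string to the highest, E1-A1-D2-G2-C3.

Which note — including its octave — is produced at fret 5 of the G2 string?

C3

G2 is MIDI 43. Adding 5 gives 48, which is C3.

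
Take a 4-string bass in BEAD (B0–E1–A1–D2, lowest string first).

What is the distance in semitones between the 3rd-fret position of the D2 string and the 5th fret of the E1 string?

8 semitones

D2 at fret 3 → F2 (MIDI 41); E1 at fret 5 → A1 (MIDI 33).
41 − 33 = 8, so the two pitches are 8 semitones apart, with F2 the higher.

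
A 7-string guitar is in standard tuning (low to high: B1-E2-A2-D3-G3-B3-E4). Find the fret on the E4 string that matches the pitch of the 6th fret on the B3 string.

B3 at fret 6 is B3 + 6 semitones = F4.
The open E4 string is 5 semitones above the open B3, so the same pitch on the E4 string lies at fret 6 − 5 = 1.

1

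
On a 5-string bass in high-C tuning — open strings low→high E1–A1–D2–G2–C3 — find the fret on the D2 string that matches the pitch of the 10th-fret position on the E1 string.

0

E1 at fret 10 is E1 + 10 semitones = D2.
The open D2 string is 10 semitones above the open E1, so the same pitch on the D2 string lies at fret 10 − 10 = 0.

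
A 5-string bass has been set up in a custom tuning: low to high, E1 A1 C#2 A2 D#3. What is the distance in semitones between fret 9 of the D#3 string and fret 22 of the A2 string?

7 semitones

D#3 at fret 9 → C4 (MIDI 60); A2 at fret 22 → G4 (MIDI 67).
60 − 67 = -7, so the two pitches are 7 semitones apart, with G4 the higher.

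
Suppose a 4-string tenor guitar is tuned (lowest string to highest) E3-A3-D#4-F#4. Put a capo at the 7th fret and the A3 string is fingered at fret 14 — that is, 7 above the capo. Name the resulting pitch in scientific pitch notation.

B4

The capo raises the open A3 by 7 semitones to E4; fretting 7 more gives A3 + 7 + 7 = A3 + 14 semitones = B4.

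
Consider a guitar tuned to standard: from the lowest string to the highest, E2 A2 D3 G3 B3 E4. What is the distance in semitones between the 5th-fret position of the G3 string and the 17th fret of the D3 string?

G3 at fret 5 → C4 (MIDI 60); D3 at fret 17 → G4 (MIDI 67).
60 − 67 = -7, so the two pitches are 7 semitones apart, with G4 the higher.

7 semitones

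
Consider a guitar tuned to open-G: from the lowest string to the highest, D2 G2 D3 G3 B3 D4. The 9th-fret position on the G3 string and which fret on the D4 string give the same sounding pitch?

G3 at fret 9 is G3 + 9 semitones = E4.
The open D4 string is 7 semitones above the open G3, so the same pitch on the D4 string lies at fret 9 − 7 = 2.

2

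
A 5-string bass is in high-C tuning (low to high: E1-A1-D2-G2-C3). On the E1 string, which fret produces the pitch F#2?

14

F#2 is 14 semitones above the open E1 (E–F–F#–G–…–E–F–F#), so it sits at fret 14.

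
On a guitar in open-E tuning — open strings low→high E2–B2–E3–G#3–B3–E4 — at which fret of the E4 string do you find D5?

10

D5 is 10 semitones above the open E4 (E–F–F#–G–…–C–C#–D), so it sits at fret 10.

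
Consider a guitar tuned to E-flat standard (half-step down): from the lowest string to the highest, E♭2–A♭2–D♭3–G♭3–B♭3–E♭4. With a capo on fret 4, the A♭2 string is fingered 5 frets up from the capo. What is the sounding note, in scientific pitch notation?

The capo raises the open A♭2 by 4 semitones to C3; fretting 5 more gives A♭2 + 4 + 5 = A♭2 + 9 semitones = F3.

F3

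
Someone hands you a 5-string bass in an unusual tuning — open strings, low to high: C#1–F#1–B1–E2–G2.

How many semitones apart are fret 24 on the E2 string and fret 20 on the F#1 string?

E2 at fret 24 → E4 (MIDI 64); F#1 at fret 20 → D3 (MIDI 50).
64 − 50 = 14, so the two pitches are 14 semitones apart, with E4 the higher.

14 semitones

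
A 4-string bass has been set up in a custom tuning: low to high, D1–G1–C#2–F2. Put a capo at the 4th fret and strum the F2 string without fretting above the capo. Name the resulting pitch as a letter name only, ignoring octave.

The capo raises the open F2 by 4 semitones to A2; fretting 0 more gives F2 + 4 + 0 = F2 + 4 semitones, landing on A.

A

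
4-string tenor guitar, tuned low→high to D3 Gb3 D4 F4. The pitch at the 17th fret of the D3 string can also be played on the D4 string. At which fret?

5

Fret 17 on D3 is MIDI 50 + 17 = 67 (G4). On the D4 string (open MIDI 62), that pitch is 67 − 62 = fret 5.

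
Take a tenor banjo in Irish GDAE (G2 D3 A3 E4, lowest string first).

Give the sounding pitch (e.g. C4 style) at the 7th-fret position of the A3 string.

The open A3 string plus 7 semitones: A–A#–B–C–C#–D–D#–E.
The walk passes from B into C once, so the octave number goes from 3 to 4.

E4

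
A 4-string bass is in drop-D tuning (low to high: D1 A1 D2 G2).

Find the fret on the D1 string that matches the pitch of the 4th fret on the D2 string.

D2 at fret 4 is D2 + 4 semitones = F#2.
The open D1 string is 12 semitones below the open D2, so the same pitch on the D1 string lies at fret 4 + 12 = 16.

16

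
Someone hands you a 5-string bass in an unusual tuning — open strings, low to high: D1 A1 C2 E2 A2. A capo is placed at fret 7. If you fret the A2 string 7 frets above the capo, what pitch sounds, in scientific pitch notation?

The capo raises the open A2 by 7 semitones to E3; fretting 7 more gives A2 + 7 + 7 = A2 + 14 semitones = B3.

B3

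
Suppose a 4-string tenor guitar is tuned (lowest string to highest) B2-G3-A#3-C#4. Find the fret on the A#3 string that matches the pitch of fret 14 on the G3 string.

11

Fret 14 on G3 is MIDI 55 + 14 = 69 (A4). On the A#3 string (open MIDI 58), that pitch is 69 − 58 = fret 11.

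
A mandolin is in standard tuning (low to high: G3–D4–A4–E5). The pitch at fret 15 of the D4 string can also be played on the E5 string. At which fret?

1

Fret 15 on D4 is MIDI 62 + 15 = 77 (F5). On the E5 string (open MIDI 76), that pitch is 77 − 76 = fret 1.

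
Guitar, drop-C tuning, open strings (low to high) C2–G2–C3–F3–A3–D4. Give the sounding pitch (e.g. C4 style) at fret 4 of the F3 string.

A3

The open F3 string plus 4 semitones: F–F#–G–G#–A.
No B→C boundary is crossed, so the octave stays at 3.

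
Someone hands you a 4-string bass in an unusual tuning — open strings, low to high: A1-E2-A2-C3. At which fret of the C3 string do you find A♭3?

8

A♭3 is 8 semitones above the open C3 (C–Db–D–Eb–E–F–Gb–G–Ab), so it sits at fret 8.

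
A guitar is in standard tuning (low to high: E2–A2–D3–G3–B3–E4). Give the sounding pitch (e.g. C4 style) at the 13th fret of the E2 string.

E2 is MIDI 40. Adding 13 gives 53, which is F3.

F3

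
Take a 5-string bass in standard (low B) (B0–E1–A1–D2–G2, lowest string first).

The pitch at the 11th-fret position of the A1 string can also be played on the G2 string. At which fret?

A1 at fret 11 is A1 + 11 semitones = G#2.
The open G2 string is 10 semitones above the open A1, so the same pitch on the G2 string lies at fret 11 − 10 = 1.

1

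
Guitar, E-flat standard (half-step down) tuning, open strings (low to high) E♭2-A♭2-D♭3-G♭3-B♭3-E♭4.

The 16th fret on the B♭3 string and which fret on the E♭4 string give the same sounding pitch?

Fret 16 on B♭3 is MIDI 58 + 16 = 74 (D5). On the E♭4 string (open MIDI 63), that pitch is 74 − 63 = fret 11.

11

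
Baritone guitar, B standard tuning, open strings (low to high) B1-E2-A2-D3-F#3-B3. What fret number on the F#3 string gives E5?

E5 is 22 semitones above the open F#3 (F#–G–G#–A–…–D–D#–E), so it sits at fret 22.

22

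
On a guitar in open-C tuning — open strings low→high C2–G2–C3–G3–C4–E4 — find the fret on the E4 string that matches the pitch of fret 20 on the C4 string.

Fret 20 on C4 is MIDI 60 + 20 = 80 (G♯5). On the E4 string (open MIDI 64), that pitch is 80 − 64 = fret 16.

16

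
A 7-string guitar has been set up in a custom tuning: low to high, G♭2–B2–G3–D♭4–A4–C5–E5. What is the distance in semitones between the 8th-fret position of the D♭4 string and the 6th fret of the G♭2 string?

D♭4 at fret 8 → A4 (MIDI 69); G♭2 at fret 6 → C3 (MIDI 48).
69 − 48 = 21, so the two pitches are 21 semitones apart, with A4 the higher.

21 semitones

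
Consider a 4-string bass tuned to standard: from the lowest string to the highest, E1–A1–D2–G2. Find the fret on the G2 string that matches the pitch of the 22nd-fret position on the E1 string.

7

E1 at fret 22 is E1 + 22 semitones = D3.
The open G2 string is 15 semitones above the open E1, so the same pitch on the G2 string lies at fret 22 − 15 = 7.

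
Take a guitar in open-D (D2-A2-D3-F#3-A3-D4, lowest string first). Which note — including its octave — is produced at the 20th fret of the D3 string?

A#4

D3 is MIDI 50. Adding 20 gives 70, which is A#4.
(Equivalently spelled Bb4.)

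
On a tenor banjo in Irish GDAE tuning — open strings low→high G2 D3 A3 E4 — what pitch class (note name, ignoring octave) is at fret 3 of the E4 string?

G

Each fret is one semitone, so E4 + 3 = G.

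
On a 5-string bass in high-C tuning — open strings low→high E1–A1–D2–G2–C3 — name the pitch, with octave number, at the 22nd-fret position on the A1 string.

Each fret is one semitone, so A1 + 22 = G3.

G3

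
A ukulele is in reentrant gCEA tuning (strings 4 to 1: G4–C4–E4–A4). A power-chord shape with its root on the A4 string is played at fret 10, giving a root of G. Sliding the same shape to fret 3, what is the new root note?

Moving from fret 10 to fret 3 shifts the root by -7 semitones.
G down 7 semitones is C.

C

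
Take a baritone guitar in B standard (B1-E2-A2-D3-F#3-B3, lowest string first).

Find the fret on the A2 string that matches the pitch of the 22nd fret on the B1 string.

12

B1 at fret 22 is B1 + 22 semitones = A3.
The open A2 string is 10 semitones above the open B1, so the same pitch on the A2 string lies at fret 22 − 10 = 12.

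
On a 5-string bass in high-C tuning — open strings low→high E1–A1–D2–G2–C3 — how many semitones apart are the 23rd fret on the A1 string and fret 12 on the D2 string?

6 semitones

A1 at fret 23 → G#3 (MIDI 56); D2 at fret 12 → D3 (MIDI 50).
56 − 50 = 6, so the two pitches are 6 semitones apart, with G#3 the higher.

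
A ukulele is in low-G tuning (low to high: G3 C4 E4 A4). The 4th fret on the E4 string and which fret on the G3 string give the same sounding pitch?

13

Fret 4 on E4 is MIDI 64 + 4 = 68 (G♯4). On the G3 string (open MIDI 55), that pitch is 68 − 55 = fret 13.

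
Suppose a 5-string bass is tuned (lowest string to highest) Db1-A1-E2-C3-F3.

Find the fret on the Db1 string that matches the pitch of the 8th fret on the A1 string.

16

A1 at fret 8 is A1 + 8 semitones = F2.
The open Db1 string is 8 semitones below the open A1, so the same pitch on the Db1 string lies at fret 8 + 8 = 16.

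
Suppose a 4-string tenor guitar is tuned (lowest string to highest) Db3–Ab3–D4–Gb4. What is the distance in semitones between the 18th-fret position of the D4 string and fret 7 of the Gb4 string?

D4 at fret 18 → Ab5 (MIDI 80); Gb4 at fret 7 → Db5 (MIDI 73).
80 − 73 = 7, so the two pitches are 7 semitones apart, with Ab5 the higher.

7 semitones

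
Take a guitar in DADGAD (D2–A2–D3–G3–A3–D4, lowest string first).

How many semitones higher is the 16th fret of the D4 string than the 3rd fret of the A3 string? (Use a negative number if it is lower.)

D4 at fret 16 → F#5 (MIDI 78); A3 at fret 3 → C4 (MIDI 60).
78 − 60 = 18, so the two pitches are 18 semitones apart.

18 semitones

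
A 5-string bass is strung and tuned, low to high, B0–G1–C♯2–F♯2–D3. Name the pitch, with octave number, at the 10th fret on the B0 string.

The open B0 string plus 10 semitones: B–C–C#–D–…–G–G#–A.
The walk passes from B into C once, so the octave number goes from 0 to 1.

A1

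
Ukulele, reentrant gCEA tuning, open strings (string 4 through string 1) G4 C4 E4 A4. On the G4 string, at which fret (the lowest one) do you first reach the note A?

From G4, count semitones up the chromatic scale until reaching A: G–G#–A — 2 steps.

2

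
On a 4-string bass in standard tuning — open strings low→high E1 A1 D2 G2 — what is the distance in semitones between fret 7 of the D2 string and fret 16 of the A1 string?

D2 at fret 7 → A2 (MIDI 45); A1 at fret 16 → C♯3 (MIDI 49).
45 − 49 = -4, so the two pitches are 4 semitones apart, with C♯3 the higher.

4 semitones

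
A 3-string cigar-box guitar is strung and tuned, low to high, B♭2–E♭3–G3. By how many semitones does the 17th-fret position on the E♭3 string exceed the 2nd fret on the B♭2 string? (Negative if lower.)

20 semitones

E♭3 at fret 17 → A♭4 (MIDI 68); B♭2 at fret 2 → C3 (MIDI 48).
68 − 48 = 20, so the two pitches are 20 semitones apart.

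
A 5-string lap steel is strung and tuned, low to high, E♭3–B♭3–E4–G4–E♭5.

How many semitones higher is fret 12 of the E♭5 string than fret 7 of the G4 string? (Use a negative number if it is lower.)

E♭5 at fret 12 → E♭6 (MIDI 87); G4 at fret 7 → D5 (MIDI 74).
87 − 74 = 13, so the two pitches are 13 semitones apart.

13 semitones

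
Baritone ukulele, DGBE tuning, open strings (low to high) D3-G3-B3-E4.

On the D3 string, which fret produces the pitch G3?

5

G3 is 5 semitones above the open D3 (D–D#–E–F–F#–G), so it sits at fret 5.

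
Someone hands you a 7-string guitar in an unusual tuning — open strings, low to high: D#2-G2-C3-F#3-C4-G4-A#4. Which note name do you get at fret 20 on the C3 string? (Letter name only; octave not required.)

G#

Each fret is one semitone, so C3 + 20 = G#.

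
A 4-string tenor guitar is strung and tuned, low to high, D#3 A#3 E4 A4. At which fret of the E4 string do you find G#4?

G#4 is 4 semitones above the open E4 (E–F–F#–G–G#), so it sits at fret 4.

4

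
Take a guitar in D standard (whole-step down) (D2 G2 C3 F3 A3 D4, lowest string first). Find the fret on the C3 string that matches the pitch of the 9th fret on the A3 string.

18

A3 at fret 9 is A3 + 9 semitones = F#4.
The open C3 string is 9 semitones below the open A3, so the same pitch on the C3 string lies at fret 9 + 9 = 18.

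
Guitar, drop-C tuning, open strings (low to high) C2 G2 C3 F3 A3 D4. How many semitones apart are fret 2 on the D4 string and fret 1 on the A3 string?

6 semitones

D4 at fret 2 → E4 (MIDI 64); A3 at fret 1 → A#3 (MIDI 58).
64 − 58 = 6, so the two pitches are 6 semitones apart, with E4 the higher.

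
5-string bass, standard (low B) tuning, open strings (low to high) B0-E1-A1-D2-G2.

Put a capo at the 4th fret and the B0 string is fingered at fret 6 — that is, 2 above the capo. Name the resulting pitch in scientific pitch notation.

F1

The capo raises the open B0 by 4 semitones to D#1; fretting 2 more gives B0 + 4 + 2 = B0 + 6 semitones = F1.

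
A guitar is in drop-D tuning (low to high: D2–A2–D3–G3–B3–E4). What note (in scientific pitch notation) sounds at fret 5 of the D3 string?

G3

The open D3 string plus 5 semitones: D–D#–E–F–F#–G.
No B→C boundary is crossed, so the octave stays at 3.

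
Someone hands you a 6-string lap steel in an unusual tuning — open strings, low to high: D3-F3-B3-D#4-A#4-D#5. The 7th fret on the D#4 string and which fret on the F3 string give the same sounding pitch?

Fret 7 on D#4 is MIDI 63 + 7 = 70 (A#4). On the F3 string (open MIDI 53), that pitch is 70 − 53 = fret 17.

17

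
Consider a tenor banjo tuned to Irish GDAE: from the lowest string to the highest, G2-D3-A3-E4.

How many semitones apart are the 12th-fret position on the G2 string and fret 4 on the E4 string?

13 semitones

G2 at fret 12 → G3 (MIDI 55); E4 at fret 4 → G#4 (MIDI 68).
55 − 68 = -13, so the two pitches are 13 semitones apart, with G#4 the higher.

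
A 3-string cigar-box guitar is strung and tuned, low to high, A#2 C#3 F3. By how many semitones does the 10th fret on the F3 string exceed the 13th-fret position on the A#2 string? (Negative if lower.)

4 semitones

F3 at fret 10 → D#4 (MIDI 63); A#2 at fret 13 → B3 (MIDI 59).
63 − 59 = 4, so the two pitches are 4 semitones apart.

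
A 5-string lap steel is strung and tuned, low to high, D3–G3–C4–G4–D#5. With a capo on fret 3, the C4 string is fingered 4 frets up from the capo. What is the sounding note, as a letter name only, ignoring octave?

G

The capo raises the open C4 by 3 semitones to D#4; fretting 4 more gives C4 + 3 + 4 = C4 + 7 semitones, landing on G.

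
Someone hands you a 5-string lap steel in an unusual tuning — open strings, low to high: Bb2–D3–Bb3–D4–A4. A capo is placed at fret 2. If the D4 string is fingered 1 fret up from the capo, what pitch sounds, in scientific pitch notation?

The capo raises the open D4 by 2 semitones to E4; fretting 1 more gives D4 + 2 + 1 = D4 + 3 semitones = F4.

F4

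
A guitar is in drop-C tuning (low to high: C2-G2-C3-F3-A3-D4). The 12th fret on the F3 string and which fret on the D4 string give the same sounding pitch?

Fret 12 on F3 is MIDI 53 + 12 = 65 (F4). On the D4 string (open MIDI 62), that pitch is 65 − 62 = fret 3.

3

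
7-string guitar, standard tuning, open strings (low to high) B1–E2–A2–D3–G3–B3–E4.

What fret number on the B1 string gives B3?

B3 is 24 semitones above the open B1 (B–C–C#–D–…–A–A#–B), so it sits at fret 24.

24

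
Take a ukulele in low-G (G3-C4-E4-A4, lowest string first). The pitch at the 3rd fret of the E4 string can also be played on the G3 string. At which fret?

12

E4 at fret 3 is E4 + 3 semitones = G4.
The open G3 string is 9 semitones below the open E4, so the same pitch on the G3 string lies at fret 3 + 9 = 12.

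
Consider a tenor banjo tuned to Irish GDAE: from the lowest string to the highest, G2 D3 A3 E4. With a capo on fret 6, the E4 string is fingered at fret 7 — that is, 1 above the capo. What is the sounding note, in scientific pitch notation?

B4

The capo raises the open E4 by 6 semitones to A#4; fretting 1 more gives E4 + 6 + 1 = E4 + 7 semitones = B4.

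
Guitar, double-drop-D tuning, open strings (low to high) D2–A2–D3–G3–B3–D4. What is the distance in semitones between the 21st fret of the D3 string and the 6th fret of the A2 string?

20 semitones

D3 at fret 21 → B4 (MIDI 71); A2 at fret 6 → D♯3 (MIDI 51).
71 − 51 = 20, so the two pitches are 20 semitones apart, with B4 the higher.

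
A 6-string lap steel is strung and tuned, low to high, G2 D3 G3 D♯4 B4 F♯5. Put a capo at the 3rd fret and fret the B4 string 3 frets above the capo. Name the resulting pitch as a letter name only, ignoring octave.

F

The capo raises the open B4 by 3 semitones to D5; fretting 3 more gives B4 + 3 + 3 = B4 + 6 semitones, landing on F.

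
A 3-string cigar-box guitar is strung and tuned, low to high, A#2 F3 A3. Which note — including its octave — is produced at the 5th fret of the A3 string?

The open A3 string plus 5 semitones: A–A#–B–C–C#–D.
The walk passes from B into C once, so the octave number goes from 3 to 4.

D4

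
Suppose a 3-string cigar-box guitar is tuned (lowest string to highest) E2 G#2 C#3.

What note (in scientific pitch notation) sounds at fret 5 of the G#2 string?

G#2 is MIDI 44. Adding 5 gives 49, which is C#3.

C#3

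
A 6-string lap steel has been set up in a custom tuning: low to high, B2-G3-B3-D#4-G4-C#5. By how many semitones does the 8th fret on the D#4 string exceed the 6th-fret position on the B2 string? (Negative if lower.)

18 semitones

D#4 at fret 8 → B4 (MIDI 71); B2 at fret 6 → F3 (MIDI 53).
71 − 53 = 18, so the two pitches are 18 semitones apart.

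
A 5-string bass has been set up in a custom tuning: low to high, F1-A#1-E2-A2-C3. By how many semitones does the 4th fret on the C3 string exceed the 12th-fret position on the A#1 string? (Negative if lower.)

C3 at fret 4 → E3 (MIDI 52); A#1 at fret 12 → A#2 (MIDI 46).
52 − 46 = 6, so the two pitches are 6 semitones apart.

6 semitones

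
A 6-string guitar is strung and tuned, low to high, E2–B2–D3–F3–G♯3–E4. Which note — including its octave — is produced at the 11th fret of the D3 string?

The open D3 string plus 11 semitones: D–D#–E–F–…–B–C–C#.
The walk passes from B into C once, so the octave number goes from 3 to 4.
(Equivalently spelled D♭4.)

C♯4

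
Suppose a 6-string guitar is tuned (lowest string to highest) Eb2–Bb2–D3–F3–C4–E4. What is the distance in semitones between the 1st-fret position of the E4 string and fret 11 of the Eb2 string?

15 semitones

E4 at fret 1 → F4 (MIDI 65); Eb2 at fret 11 → D3 (MIDI 50).
65 − 50 = 15, so the two pitches are 15 semitones apart, with F4 the higher.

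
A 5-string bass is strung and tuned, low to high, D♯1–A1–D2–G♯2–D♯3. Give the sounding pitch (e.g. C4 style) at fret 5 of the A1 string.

Each fret is one semitone, so A1 + 5 = D2.

D2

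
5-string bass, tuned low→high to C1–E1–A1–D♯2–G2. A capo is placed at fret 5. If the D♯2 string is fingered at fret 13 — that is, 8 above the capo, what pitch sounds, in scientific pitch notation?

E3

The capo raises the open D♯2 by 5 semitones to G♯2; fretting 8 more gives D♯2 + 5 + 8 = D♯2 + 13 semitones = E3.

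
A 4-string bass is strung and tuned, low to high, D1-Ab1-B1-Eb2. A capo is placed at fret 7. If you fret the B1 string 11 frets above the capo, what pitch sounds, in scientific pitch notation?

F3

The capo raises the open B1 by 7 semitones to Gb2; fretting 11 more gives B1 + 7 + 11 = B1 + 18 semitones = F3.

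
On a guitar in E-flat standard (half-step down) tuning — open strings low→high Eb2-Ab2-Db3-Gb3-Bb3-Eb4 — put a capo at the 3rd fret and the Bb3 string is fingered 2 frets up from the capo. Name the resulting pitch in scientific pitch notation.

Eb4

The capo raises the open Bb3 by 3 semitones to Db4; fretting 2 more gives Bb3 + 3 + 2 = Bb3 + 5 semitones = Eb4.
(Also written D#.)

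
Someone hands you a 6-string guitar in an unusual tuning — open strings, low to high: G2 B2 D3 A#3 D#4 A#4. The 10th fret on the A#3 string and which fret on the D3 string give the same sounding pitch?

A#3 at fret 10 is A#3 + 10 semitones = G#4.
The open D3 string is 8 semitones below the open A#3, so the same pitch on the D3 string lies at fret 10 + 8 = 18.

18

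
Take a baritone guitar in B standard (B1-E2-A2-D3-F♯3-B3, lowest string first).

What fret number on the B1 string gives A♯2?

A♯2 is 11 semitones above the open B1 (B–C–C#–D–…–G#–A–A#), so it sits at fret 11.

11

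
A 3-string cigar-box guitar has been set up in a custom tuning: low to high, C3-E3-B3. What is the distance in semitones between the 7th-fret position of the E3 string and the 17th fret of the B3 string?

E3 at fret 7 → B3 (MIDI 59); B3 at fret 17 → E5 (MIDI 76).
59 − 76 = -17, so the two pitches are 17 semitones apart, with E5 the higher.

17 semitones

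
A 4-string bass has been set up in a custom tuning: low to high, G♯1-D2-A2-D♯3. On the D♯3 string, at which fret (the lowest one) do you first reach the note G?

From D♯3, count semitones up the chromatic scale until reaching G: D#–E–F–F#–G — 4 steps.

4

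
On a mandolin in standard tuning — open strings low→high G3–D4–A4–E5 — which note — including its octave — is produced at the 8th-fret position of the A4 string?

F5

The open A4 string plus 8 semitones: A–A#–B–C–C#–D–D#–E–F.
The walk passes from B into C once, so the octave number goes from 4 to 5.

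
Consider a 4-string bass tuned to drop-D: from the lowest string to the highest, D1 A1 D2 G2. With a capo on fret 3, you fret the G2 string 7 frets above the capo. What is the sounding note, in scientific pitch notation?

The capo raises the open G2 by 3 semitones to A#2; fretting 7 more gives G2 + 3 + 7 = G2 + 10 semitones = F3.

F3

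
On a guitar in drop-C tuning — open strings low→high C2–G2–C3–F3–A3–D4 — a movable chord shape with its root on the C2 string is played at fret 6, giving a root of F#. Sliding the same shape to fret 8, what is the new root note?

Moving from fret 6 to fret 8 shifts the root by 2 semitones.
F# up 2 semitones is G#.

G#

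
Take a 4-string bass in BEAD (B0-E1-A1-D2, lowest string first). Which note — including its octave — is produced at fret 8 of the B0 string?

Each fret is one semitone, so B0 + 8 = G1.

G1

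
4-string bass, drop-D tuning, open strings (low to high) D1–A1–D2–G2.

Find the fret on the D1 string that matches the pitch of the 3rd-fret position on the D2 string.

D2 at fret 3 is D2 + 3 semitones = F2.
The open D1 string is 12 semitones below the open D2, so the same pitch on the D1 string lies at fret 3 + 12 = 15.

15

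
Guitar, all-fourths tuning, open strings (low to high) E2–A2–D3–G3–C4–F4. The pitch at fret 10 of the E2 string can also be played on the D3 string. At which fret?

E2 at fret 10 is E2 + 10 semitones = D3.
The open D3 string is 10 semitones above the open E2, so the same pitch on the D3 string lies at fret 10 − 10 = 0.

0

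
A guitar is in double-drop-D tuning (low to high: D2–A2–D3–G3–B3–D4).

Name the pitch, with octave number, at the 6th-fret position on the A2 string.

A2 is MIDI 45. Adding 6 gives 51, which is D♯3.
(Equivalently spelled E♭3.)

D♯3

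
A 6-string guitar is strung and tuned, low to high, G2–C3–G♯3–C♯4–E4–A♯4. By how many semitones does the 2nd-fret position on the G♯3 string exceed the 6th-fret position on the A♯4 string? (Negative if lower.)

-18 semitones

G♯3 at fret 2 → A♯3 (MIDI 58); A♯4 at fret 6 → E5 (MIDI 76).
58 − 76 = -18, so the two pitches are 18 semitones apart.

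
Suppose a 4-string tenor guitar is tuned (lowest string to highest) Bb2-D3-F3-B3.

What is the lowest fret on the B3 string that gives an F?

From B3, count semitones up the chromatic scale until reaching F: B–C–Db–D–Eb–E–F — 6 steps.

6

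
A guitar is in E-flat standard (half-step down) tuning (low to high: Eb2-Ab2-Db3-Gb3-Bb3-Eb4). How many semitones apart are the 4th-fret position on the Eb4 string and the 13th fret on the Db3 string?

5 semitones

Eb4 at fret 4 → G4 (MIDI 67); Db3 at fret 13 → D4 (MIDI 62).
67 − 62 = 5, so the two pitches are 5 semitones apart, with G4 the higher.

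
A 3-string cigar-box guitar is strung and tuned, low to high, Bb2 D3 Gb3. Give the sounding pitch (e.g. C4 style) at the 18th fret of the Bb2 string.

Bb2 is MIDI 46. Adding 18 gives 64, which is E4.

E4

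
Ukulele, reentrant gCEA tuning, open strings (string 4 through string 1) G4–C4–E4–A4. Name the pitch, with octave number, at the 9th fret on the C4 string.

A4

C4 is MIDI 60. Adding 9 gives 69, which is A4.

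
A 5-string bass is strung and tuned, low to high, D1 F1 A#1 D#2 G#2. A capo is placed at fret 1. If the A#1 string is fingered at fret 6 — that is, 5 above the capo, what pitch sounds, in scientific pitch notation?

E2

The capo raises the open A#1 by 1 semitone to B1; fretting 5 more gives A#1 + 1 + 5 = A#1 + 6 semitones = E2.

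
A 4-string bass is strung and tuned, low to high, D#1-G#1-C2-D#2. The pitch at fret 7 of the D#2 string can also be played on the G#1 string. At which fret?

D#2 at fret 7 is D#2 + 7 semitones = A#2.
The open G#1 string is 7 semitones below the open D#2, so the same pitch on the G#1 string lies at fret 7 + 7 = 14.

14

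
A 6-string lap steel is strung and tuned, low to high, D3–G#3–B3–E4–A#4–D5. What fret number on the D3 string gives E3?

2

E3 is 2 semitones above the open D3 (D–D#–E), so it sits at fret 2.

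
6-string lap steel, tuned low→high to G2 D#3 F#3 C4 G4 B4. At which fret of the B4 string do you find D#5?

D#5 is 4 semitones above the open B4 (B–C–C#–D–D#), so it sits at fret 4.

4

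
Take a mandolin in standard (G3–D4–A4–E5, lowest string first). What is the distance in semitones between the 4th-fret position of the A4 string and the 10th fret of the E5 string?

A4 at fret 4 → C♯5 (MIDI 73); E5 at fret 10 → D6 (MIDI 86).
73 − 86 = -13, so the two pitches are 13 semitones apart, with D6 the higher.

13 semitones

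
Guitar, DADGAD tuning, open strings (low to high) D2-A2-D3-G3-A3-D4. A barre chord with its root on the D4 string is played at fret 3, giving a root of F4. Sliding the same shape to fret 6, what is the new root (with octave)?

G#4

Moving from fret 3 to fret 6 shifts the root by 3 semitones.
F4 up 3 semitones is G#4.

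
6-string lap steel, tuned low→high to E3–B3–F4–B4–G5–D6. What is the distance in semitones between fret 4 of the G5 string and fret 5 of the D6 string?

8 semitones

G5 at fret 4 → B5 (MIDI 83); D6 at fret 5 → G6 (MIDI 91).
83 − 91 = -8, so the two pitches are 8 semitones apart, with G6 the higher.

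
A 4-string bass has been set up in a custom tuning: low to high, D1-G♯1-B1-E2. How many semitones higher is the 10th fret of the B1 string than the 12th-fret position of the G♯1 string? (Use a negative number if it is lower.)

1 semitone

B1 at fret 10 → A2 (MIDI 45); G♯1 at fret 12 → G♯2 (MIDI 44).
45 − 44 = 1, so the two pitches are 1 semitone apart.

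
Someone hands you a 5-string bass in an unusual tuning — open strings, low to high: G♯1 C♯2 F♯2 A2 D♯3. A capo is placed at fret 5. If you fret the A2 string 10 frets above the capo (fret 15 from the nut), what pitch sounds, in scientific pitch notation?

C4

The capo raises the open A2 by 5 semitones to D3; fretting 10 more gives A2 + 5 + 10 = A2 + 15 semitones = C4.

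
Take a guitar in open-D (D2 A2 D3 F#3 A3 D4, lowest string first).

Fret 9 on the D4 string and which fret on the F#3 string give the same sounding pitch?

Fret 9 on D4 is MIDI 62 + 9 = 71 (B4). On the F#3 string (open MIDI 54), that pitch is 71 − 54 = fret 17.

17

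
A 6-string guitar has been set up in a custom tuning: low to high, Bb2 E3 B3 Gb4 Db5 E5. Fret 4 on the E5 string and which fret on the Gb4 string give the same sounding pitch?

14

Fret 4 on E5 is MIDI 76 + 4 = 80 (Ab5). On the Gb4 string (open MIDI 66), that pitch is 80 − 66 = fret 14.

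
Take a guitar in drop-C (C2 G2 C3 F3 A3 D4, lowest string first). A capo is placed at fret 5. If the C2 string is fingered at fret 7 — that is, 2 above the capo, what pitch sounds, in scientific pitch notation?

G2

The capo raises the open C2 by 5 semitones to F2; fretting 2 more gives C2 + 5 + 2 = C2 + 7 semitones = G2.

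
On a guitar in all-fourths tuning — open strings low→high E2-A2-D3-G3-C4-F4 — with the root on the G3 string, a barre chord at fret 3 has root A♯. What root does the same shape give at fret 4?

Moving from fret 3 to fret 4 shifts the root by 1 semitone.
A♯ up 1 semitone is B.

B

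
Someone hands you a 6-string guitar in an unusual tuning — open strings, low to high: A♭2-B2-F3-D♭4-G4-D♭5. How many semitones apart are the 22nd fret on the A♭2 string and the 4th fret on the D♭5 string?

A♭2 at fret 22 → G♭4 (MIDI 66); D♭5 at fret 4 → F5 (MIDI 77).
66 − 77 = -11, so the two pitches are 11 semitones apart, with F5 the higher.

11 semitones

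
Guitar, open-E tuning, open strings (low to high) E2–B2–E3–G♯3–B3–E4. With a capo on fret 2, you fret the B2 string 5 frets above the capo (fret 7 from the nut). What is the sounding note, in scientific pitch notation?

F♯3

The capo raises the open B2 by 2 semitones to C♯3; fretting 5 more gives B2 + 2 + 5 = B2 + 7 semitones = F♯3.
(Also written G♭.)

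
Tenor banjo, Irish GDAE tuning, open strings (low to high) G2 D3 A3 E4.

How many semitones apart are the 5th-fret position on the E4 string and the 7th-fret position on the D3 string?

12 semitones

E4 at fret 5 → A4 (MIDI 69); D3 at fret 7 → A3 (MIDI 57).
69 − 57 = 12, so the two pitches are 12 semitones apart, with A4 the higher.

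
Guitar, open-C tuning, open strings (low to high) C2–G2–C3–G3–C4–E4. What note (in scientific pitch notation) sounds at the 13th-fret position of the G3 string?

The open G3 string plus 13 semitones: G–G#–A–A#–…–F#–G–G#.
The walk passes from B into C once, so the octave number goes from 3 to 4.
(Equivalently spelled Ab4.)

G#4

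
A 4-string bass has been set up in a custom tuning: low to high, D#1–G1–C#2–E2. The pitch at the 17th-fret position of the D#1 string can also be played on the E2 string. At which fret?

D#1 at fret 17 is D#1 + 17 semitones = G#2.
The open E2 string is 13 semitones above the open D#1, so the same pitch on the E2 string lies at fret 17 − 13 = 4.

4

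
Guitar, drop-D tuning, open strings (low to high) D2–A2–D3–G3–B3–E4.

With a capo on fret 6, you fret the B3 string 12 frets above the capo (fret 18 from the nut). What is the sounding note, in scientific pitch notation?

F5

The capo raises the open B3 by 6 semitones to F4; fretting 12 more gives B3 + 6 + 12 = B3 + 18 semitones = F5.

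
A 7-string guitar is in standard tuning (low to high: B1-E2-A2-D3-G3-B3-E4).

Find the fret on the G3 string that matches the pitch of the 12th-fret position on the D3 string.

D3 at fret 12 is D3 + 12 semitones = D4.
The open G3 string is 5 semitones above the open D3, so the same pitch on the G3 string lies at fret 12 − 5 = 7.

7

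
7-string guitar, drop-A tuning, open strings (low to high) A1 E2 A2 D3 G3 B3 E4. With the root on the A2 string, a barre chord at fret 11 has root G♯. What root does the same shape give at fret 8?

Moving from fret 11 to fret 8 shifts the root by -3 semitones.
G♯ down 3 semitones is F.

F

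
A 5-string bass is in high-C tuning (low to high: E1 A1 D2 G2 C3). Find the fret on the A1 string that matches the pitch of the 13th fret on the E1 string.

Fret 13 on E1 is MIDI 28 + 13 = 41 (F2). On the A1 string (open MIDI 33), that pitch is 41 − 33 = fret 8.

8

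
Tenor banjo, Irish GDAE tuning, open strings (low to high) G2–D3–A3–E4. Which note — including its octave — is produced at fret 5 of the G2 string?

G2 is MIDI 43. Adding 5 gives 48, which is C3.

C3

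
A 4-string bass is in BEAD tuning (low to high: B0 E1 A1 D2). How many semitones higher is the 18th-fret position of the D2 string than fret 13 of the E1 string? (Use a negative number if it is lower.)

15 semitones

D2 at fret 18 → G♯3 (MIDI 56); E1 at fret 13 → F2 (MIDI 41).
56 − 41 = 15, so the two pitches are 15 semitones apart.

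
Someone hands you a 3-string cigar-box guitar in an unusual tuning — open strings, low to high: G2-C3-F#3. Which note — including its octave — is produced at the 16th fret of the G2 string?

B3

The open G2 string plus 16 semitones: G–G#–A–A#–…–A–A#–B.
The walk passes from B into C once, so the octave number goes from 2 to 3.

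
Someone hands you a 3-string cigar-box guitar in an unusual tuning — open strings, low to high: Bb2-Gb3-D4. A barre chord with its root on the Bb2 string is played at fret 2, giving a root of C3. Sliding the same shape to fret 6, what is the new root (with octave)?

Moving from fret 2 to fret 6 shifts the root by 4 semitones.
C3 up 4 semitones is E3.

E3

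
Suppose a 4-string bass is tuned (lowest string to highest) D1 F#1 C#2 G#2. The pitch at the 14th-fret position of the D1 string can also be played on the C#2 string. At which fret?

Fret 14 on D1 is MIDI 26 + 14 = 40 (E2). On the C#2 string (open MIDI 37), that pitch is 40 − 37 = fret 3.

3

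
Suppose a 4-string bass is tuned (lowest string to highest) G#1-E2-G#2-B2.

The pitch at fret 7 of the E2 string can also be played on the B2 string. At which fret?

0

E2 at fret 7 is E2 + 7 semitones = B2.
The open B2 string is 7 semitones above the open E2, so the same pitch on the B2 string lies at fret 7 − 7 = 0.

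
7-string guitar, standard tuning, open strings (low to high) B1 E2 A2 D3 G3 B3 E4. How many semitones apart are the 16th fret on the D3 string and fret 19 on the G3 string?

D3 at fret 16 → F#4 (MIDI 66); G3 at fret 19 → D5 (MIDI 74).
66 − 74 = -8, so the two pitches are 8 semitones apart, with D5 the higher.

8 semitones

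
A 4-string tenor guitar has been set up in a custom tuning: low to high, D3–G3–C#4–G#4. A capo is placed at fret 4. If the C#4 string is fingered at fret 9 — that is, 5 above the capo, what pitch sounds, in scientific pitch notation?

The capo raises the open C#4 by 4 semitones to F4; fretting 5 more gives C#4 + 4 + 5 = C#4 + 9 semitones = A#4.
(Also written Bb.)

A#4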